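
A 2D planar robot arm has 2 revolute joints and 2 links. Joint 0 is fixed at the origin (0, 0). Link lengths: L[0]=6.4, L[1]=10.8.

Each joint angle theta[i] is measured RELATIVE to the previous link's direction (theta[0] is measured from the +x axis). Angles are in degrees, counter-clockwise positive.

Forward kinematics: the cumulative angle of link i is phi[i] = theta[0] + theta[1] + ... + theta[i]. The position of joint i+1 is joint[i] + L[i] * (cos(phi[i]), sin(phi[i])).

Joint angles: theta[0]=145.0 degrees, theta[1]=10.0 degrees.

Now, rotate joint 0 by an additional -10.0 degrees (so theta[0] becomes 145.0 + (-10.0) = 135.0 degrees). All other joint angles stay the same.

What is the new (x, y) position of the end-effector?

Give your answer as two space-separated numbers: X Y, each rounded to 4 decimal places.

Answer: -13.3723 10.7201

Derivation:
joint[0] = (0.0000, 0.0000)  (base)
link 0: phi[0] = 135 = 135 deg
  cos(135 deg) = -0.7071, sin(135 deg) = 0.7071
  joint[1] = (0.0000, 0.0000) + 6.4 * (-0.7071, 0.7071) = (0.0000 + -4.5255, 0.0000 + 4.5255) = (-4.5255, 4.5255)
link 1: phi[1] = 135 + 10 = 145 deg
  cos(145 deg) = -0.8192, sin(145 deg) = 0.5736
  joint[2] = (-4.5255, 4.5255) + 10.8 * (-0.8192, 0.5736) = (-4.5255 + -8.8468, 4.5255 + 6.1946) = (-13.3723, 10.7201)
End effector: (-13.3723, 10.7201)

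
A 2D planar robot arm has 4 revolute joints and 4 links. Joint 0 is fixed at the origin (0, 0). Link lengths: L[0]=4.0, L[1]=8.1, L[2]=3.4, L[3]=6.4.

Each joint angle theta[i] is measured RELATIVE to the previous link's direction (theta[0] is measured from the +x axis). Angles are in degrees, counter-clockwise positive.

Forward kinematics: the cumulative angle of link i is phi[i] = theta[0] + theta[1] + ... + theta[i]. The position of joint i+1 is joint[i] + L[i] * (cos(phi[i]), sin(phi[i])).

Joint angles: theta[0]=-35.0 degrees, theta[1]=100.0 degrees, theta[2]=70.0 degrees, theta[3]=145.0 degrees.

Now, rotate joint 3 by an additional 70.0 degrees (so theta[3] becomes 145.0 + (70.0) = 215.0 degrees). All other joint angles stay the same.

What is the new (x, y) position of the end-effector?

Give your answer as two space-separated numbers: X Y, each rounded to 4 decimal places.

joint[0] = (0.0000, 0.0000)  (base)
link 0: phi[0] = -35 = -35 deg
  cos(-35 deg) = 0.8192, sin(-35 deg) = -0.5736
  joint[1] = (0.0000, 0.0000) + 4 * (0.8192, -0.5736) = (0.0000 + 3.2766, 0.0000 + -2.2943) = (3.2766, -2.2943)
link 1: phi[1] = -35 + 100 = 65 deg
  cos(65 deg) = 0.4226, sin(65 deg) = 0.9063
  joint[2] = (3.2766, -2.2943) + 8.1 * (0.4226, 0.9063) = (3.2766 + 3.4232, -2.2943 + 7.3411) = (6.6998, 5.0468)
link 2: phi[2] = -35 + 100 + 70 = 135 deg
  cos(135 deg) = -0.7071, sin(135 deg) = 0.7071
  joint[3] = (6.6998, 5.0468) + 3.4 * (-0.7071, 0.7071) = (6.6998 + -2.4042, 5.0468 + 2.4042) = (4.2957, 7.4510)
link 3: phi[3] = -35 + 100 + 70 + 215 = 350 deg
  cos(350 deg) = 0.9848, sin(350 deg) = -0.1736
  joint[4] = (4.2957, 7.4510) + 6.4 * (0.9848, -0.1736) = (4.2957 + 6.3028, 7.4510 + -1.1113) = (10.5984, 6.3396)
End effector: (10.5984, 6.3396)

Answer: 10.5984 6.3396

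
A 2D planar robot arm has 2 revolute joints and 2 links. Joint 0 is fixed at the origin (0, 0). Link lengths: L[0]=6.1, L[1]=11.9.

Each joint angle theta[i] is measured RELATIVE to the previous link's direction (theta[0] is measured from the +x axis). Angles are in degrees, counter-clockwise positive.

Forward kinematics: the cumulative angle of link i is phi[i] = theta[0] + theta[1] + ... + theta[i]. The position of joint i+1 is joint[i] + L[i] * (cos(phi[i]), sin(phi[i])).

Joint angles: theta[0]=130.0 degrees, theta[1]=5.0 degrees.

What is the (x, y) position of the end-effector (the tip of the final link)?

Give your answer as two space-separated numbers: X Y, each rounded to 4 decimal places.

Answer: -12.3356 13.0874

Derivation:
joint[0] = (0.0000, 0.0000)  (base)
link 0: phi[0] = 130 = 130 deg
  cos(130 deg) = -0.6428, sin(130 deg) = 0.7660
  joint[1] = (0.0000, 0.0000) + 6.1 * (-0.6428, 0.7660) = (0.0000 + -3.9210, 0.0000 + 4.6729) = (-3.9210, 4.6729)
link 1: phi[1] = 130 + 5 = 135 deg
  cos(135 deg) = -0.7071, sin(135 deg) = 0.7071
  joint[2] = (-3.9210, 4.6729) + 11.9 * (-0.7071, 0.7071) = (-3.9210 + -8.4146, 4.6729 + 8.4146) = (-12.3356, 13.0874)
End effector: (-12.3356, 13.0874)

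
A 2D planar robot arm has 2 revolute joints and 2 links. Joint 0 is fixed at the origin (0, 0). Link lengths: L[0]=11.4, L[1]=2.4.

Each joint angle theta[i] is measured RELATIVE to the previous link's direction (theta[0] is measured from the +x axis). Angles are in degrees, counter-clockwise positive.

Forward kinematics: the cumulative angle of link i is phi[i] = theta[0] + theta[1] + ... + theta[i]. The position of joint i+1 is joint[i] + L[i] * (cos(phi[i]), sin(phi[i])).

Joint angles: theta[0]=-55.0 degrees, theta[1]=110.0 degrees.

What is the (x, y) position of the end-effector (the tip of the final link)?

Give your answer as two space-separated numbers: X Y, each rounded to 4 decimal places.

joint[0] = (0.0000, 0.0000)  (base)
link 0: phi[0] = -55 = -55 deg
  cos(-55 deg) = 0.5736, sin(-55 deg) = -0.8192
  joint[1] = (0.0000, 0.0000) + 11.4 * (0.5736, -0.8192) = (0.0000 + 6.5388, 0.0000 + -9.3383) = (6.5388, -9.3383)
link 1: phi[1] = -55 + 110 = 55 deg
  cos(55 deg) = 0.5736, sin(55 deg) = 0.8192
  joint[2] = (6.5388, -9.3383) + 2.4 * (0.5736, 0.8192) = (6.5388 + 1.3766, -9.3383 + 1.9660) = (7.9154, -7.3724)
End effector: (7.9154, -7.3724)

Answer: 7.9154 -7.3724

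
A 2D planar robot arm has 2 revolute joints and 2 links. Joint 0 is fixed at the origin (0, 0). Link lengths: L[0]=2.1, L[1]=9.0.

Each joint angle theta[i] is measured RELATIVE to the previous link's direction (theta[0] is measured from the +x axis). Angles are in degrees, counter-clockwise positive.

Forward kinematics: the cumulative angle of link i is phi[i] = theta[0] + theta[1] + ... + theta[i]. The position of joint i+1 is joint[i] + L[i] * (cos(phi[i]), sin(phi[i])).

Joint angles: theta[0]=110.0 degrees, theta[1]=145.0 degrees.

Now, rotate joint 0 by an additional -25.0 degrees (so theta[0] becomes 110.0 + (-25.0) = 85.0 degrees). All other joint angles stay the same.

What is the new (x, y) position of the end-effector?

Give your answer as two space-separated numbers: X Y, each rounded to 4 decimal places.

joint[0] = (0.0000, 0.0000)  (base)
link 0: phi[0] = 85 = 85 deg
  cos(85 deg) = 0.0872, sin(85 deg) = 0.9962
  joint[1] = (0.0000, 0.0000) + 2.1 * (0.0872, 0.9962) = (0.0000 + 0.1830, 0.0000 + 2.0920) = (0.1830, 2.0920)
link 1: phi[1] = 85 + 145 = 230 deg
  cos(230 deg) = -0.6428, sin(230 deg) = -0.7660
  joint[2] = (0.1830, 2.0920) + 9 * (-0.6428, -0.7660) = (0.1830 + -5.7851, 2.0920 + -6.8944) = (-5.6021, -4.8024)
End effector: (-5.6021, -4.8024)

Answer: -5.6021 -4.8024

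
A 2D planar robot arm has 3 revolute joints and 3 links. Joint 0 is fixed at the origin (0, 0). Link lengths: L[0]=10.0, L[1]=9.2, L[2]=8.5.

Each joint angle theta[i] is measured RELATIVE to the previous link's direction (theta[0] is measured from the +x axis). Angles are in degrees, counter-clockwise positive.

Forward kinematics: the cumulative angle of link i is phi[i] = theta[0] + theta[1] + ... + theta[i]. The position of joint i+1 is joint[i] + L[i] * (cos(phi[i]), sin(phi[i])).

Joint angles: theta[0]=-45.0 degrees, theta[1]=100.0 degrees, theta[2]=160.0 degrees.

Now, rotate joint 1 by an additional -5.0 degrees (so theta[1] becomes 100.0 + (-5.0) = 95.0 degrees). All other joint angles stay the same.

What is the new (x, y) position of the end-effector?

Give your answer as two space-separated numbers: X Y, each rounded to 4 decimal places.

joint[0] = (0.0000, 0.0000)  (base)
link 0: phi[0] = -45 = -45 deg
  cos(-45 deg) = 0.7071, sin(-45 deg) = -0.7071
  joint[1] = (0.0000, 0.0000) + 10 * (0.7071, -0.7071) = (0.0000 + 7.0711, 0.0000 + -7.0711) = (7.0711, -7.0711)
link 1: phi[1] = -45 + 95 = 50 deg
  cos(50 deg) = 0.6428, sin(50 deg) = 0.7660
  joint[2] = (7.0711, -7.0711) + 9.2 * (0.6428, 0.7660) = (7.0711 + 5.9136, -7.0711 + 7.0476) = (12.9847, -0.0235)
link 2: phi[2] = -45 + 95 + 160 = 210 deg
  cos(210 deg) = -0.8660, sin(210 deg) = -0.5000
  joint[3] = (12.9847, -0.0235) + 8.5 * (-0.8660, -0.5000) = (12.9847 + -7.3612, -0.0235 + -4.2500) = (5.6235, -4.2735)
End effector: (5.6235, -4.2735)

Answer: 5.6235 -4.2735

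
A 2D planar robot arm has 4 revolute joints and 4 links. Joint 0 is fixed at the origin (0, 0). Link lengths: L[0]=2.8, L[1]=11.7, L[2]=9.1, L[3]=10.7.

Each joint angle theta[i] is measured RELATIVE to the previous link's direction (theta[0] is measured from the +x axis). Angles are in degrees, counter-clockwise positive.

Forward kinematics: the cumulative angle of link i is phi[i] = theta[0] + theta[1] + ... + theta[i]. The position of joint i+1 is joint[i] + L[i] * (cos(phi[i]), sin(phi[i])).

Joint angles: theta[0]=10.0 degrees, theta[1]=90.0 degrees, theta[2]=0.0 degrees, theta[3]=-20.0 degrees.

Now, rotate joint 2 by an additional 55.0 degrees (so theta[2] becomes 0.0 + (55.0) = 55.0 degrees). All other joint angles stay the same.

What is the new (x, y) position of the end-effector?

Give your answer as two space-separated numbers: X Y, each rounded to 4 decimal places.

joint[0] = (0.0000, 0.0000)  (base)
link 0: phi[0] = 10 = 10 deg
  cos(10 deg) = 0.9848, sin(10 deg) = 0.1736
  joint[1] = (0.0000, 0.0000) + 2.8 * (0.9848, 0.1736) = (0.0000 + 2.7575, 0.0000 + 0.4862) = (2.7575, 0.4862)
link 1: phi[1] = 10 + 90 = 100 deg
  cos(100 deg) = -0.1736, sin(100 deg) = 0.9848
  joint[2] = (2.7575, 0.4862) + 11.7 * (-0.1736, 0.9848) = (2.7575 + -2.0317, 0.4862 + 11.5223) = (0.7258, 12.0085)
link 2: phi[2] = 10 + 90 + 55 = 155 deg
  cos(155 deg) = -0.9063, sin(155 deg) = 0.4226
  joint[3] = (0.7258, 12.0085) + 9.1 * (-0.9063, 0.4226) = (0.7258 + -8.2474, 12.0085 + 3.8458) = (-7.5216, 15.8543)
link 3: phi[3] = 10 + 90 + 55 + -20 = 135 deg
  cos(135 deg) = -0.7071, sin(135 deg) = 0.7071
  joint[4] = (-7.5216, 15.8543) + 10.7 * (-0.7071, 0.7071) = (-7.5216 + -7.5660, 15.8543 + 7.5660) = (-15.0877, 23.4203)
End effector: (-15.0877, 23.4203)

Answer: -15.0877 23.4203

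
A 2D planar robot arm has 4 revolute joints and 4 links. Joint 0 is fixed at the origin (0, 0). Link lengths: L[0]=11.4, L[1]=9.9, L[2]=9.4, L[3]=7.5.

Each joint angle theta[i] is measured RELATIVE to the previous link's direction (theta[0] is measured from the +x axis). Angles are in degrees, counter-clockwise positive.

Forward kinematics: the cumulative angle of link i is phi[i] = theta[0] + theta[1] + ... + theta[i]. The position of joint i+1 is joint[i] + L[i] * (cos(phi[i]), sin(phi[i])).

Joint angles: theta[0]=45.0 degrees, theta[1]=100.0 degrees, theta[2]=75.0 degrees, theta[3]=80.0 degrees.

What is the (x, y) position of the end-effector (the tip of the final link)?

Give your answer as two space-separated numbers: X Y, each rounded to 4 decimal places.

joint[0] = (0.0000, 0.0000)  (base)
link 0: phi[0] = 45 = 45 deg
  cos(45 deg) = 0.7071, sin(45 deg) = 0.7071
  joint[1] = (0.0000, 0.0000) + 11.4 * (0.7071, 0.7071) = (0.0000 + 8.0610, 0.0000 + 8.0610) = (8.0610, 8.0610)
link 1: phi[1] = 45 + 100 = 145 deg
  cos(145 deg) = -0.8192, sin(145 deg) = 0.5736
  joint[2] = (8.0610, 8.0610) + 9.9 * (-0.8192, 0.5736) = (8.0610 + -8.1096, 8.0610 + 5.6784) = (-0.0486, 13.7394)
link 2: phi[2] = 45 + 100 + 75 = 220 deg
  cos(220 deg) = -0.7660, sin(220 deg) = -0.6428
  joint[3] = (-0.0486, 13.7394) + 9.4 * (-0.7660, -0.6428) = (-0.0486 + -7.2008, 13.7394 + -6.0422) = (-7.2494, 7.6972)
link 3: phi[3] = 45 + 100 + 75 + 80 = 300 deg
  cos(300 deg) = 0.5000, sin(300 deg) = -0.8660
  joint[4] = (-7.2494, 7.6972) + 7.5 * (0.5000, -0.8660) = (-7.2494 + 3.7500, 7.6972 + -6.4952) = (-3.4994, 1.2020)
End effector: (-3.4994, 1.2020)

Answer: -3.4994 1.2020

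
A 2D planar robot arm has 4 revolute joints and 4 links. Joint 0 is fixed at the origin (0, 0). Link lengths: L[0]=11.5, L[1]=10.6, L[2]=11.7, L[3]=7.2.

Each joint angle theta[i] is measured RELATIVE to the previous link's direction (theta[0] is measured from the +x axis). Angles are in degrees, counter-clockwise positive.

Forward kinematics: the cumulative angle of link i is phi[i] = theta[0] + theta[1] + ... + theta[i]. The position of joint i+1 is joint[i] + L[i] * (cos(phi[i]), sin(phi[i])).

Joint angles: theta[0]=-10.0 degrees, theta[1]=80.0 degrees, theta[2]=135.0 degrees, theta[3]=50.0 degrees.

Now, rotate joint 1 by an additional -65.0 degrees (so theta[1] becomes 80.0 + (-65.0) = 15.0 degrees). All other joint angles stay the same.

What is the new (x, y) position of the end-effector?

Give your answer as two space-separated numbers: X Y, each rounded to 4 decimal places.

Answer: 5.8316 5.1972

Derivation:
joint[0] = (0.0000, 0.0000)  (base)
link 0: phi[0] = -10 = -10 deg
  cos(-10 deg) = 0.9848, sin(-10 deg) = -0.1736
  joint[1] = (0.0000, 0.0000) + 11.5 * (0.9848, -0.1736) = (0.0000 + 11.3253, 0.0000 + -1.9970) = (11.3253, -1.9970)
link 1: phi[1] = -10 + 15 = 5 deg
  cos(5 deg) = 0.9962, sin(5 deg) = 0.0872
  joint[2] = (11.3253, -1.9970) + 10.6 * (0.9962, 0.0872) = (11.3253 + 10.5597, -1.9970 + 0.9239) = (21.8850, -1.0731)
link 2: phi[2] = -10 + 15 + 135 = 140 deg
  cos(140 deg) = -0.7660, sin(140 deg) = 0.6428
  joint[3] = (21.8850, -1.0731) + 11.7 * (-0.7660, 0.6428) = (21.8850 + -8.9627, -1.0731 + 7.5206) = (12.9222, 6.4475)
link 3: phi[3] = -10 + 15 + 135 + 50 = 190 deg
  cos(190 deg) = -0.9848, sin(190 deg) = -0.1736
  joint[4] = (12.9222, 6.4475) + 7.2 * (-0.9848, -0.1736) = (12.9222 + -7.0906, 6.4475 + -1.2503) = (5.8316, 5.1972)
End effector: (5.8316, 5.1972)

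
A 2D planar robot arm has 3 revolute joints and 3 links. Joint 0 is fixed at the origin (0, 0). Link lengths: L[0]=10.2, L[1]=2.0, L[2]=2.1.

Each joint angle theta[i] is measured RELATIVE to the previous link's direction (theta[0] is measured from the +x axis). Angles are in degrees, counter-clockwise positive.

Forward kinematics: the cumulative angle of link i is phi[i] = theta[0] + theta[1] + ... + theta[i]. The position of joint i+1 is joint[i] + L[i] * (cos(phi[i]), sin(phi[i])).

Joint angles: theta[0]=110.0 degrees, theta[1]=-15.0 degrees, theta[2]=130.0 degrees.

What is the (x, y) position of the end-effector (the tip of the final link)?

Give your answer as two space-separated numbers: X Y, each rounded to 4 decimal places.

Answer: -5.1478 10.0923

Derivation:
joint[0] = (0.0000, 0.0000)  (base)
link 0: phi[0] = 110 = 110 deg
  cos(110 deg) = -0.3420, sin(110 deg) = 0.9397
  joint[1] = (0.0000, 0.0000) + 10.2 * (-0.3420, 0.9397) = (0.0000 + -3.4886, 0.0000 + 9.5849) = (-3.4886, 9.5849)
link 1: phi[1] = 110 + -15 = 95 deg
  cos(95 deg) = -0.0872, sin(95 deg) = 0.9962
  joint[2] = (-3.4886, 9.5849) + 2 * (-0.0872, 0.9962) = (-3.4886 + -0.1743, 9.5849 + 1.9924) = (-3.6629, 11.5773)
link 2: phi[2] = 110 + -15 + 130 = 225 deg
  cos(225 deg) = -0.7071, sin(225 deg) = -0.7071
  joint[3] = (-3.6629, 11.5773) + 2.1 * (-0.7071, -0.7071) = (-3.6629 + -1.4849, 11.5773 + -1.4849) = (-5.1478, 10.0923)
End effector: (-5.1478, 10.0923)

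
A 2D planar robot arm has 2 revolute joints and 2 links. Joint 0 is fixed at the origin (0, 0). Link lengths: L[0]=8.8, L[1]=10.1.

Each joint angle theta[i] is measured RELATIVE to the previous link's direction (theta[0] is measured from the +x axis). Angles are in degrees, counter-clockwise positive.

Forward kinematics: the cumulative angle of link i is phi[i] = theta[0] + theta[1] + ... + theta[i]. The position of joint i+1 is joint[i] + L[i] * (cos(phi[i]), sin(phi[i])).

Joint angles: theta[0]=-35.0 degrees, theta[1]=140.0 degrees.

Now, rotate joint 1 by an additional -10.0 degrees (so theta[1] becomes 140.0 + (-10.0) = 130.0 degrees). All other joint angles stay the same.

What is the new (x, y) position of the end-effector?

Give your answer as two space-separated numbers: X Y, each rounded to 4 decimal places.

Answer: 6.3283 5.0141

Derivation:
joint[0] = (0.0000, 0.0000)  (base)
link 0: phi[0] = -35 = -35 deg
  cos(-35 deg) = 0.8192, sin(-35 deg) = -0.5736
  joint[1] = (0.0000, 0.0000) + 8.8 * (0.8192, -0.5736) = (0.0000 + 7.2085, 0.0000 + -5.0475) = (7.2085, -5.0475)
link 1: phi[1] = -35 + 130 = 95 deg
  cos(95 deg) = -0.0872, sin(95 deg) = 0.9962
  joint[2] = (7.2085, -5.0475) + 10.1 * (-0.0872, 0.9962) = (7.2085 + -0.8803, -5.0475 + 10.0616) = (6.3283, 5.0141)
End effector: (6.3283, 5.0141)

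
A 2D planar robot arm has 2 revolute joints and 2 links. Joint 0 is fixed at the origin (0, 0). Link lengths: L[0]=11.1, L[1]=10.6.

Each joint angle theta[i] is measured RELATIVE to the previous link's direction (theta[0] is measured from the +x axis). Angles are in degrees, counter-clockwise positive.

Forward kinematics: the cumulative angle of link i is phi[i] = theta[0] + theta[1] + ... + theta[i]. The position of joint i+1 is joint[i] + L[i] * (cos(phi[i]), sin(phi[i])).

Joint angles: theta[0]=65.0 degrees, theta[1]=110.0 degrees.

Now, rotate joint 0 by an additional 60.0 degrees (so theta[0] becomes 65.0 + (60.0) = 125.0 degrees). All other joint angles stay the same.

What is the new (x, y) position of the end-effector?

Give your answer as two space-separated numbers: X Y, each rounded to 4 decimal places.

joint[0] = (0.0000, 0.0000)  (base)
link 0: phi[0] = 125 = 125 deg
  cos(125 deg) = -0.5736, sin(125 deg) = 0.8192
  joint[1] = (0.0000, 0.0000) + 11.1 * (-0.5736, 0.8192) = (0.0000 + -6.3667, 0.0000 + 9.0926) = (-6.3667, 9.0926)
link 1: phi[1] = 125 + 110 = 235 deg
  cos(235 deg) = -0.5736, sin(235 deg) = -0.8192
  joint[2] = (-6.3667, 9.0926) + 10.6 * (-0.5736, -0.8192) = (-6.3667 + -6.0799, 9.0926 + -8.6830) = (-12.4466, 0.4096)
End effector: (-12.4466, 0.4096)

Answer: -12.4466 0.4096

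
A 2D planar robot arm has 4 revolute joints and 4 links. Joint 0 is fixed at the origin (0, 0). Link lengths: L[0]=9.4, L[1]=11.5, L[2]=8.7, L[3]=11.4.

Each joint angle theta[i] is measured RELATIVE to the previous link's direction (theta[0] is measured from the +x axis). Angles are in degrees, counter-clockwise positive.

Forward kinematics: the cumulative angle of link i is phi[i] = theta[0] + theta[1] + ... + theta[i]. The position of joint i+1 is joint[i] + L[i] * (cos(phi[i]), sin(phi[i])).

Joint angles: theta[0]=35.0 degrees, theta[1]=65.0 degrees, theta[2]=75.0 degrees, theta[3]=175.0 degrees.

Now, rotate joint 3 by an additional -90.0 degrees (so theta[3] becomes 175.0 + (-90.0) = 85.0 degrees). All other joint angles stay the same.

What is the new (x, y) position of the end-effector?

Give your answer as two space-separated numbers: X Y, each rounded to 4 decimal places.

Answer: -4.9434 6.2484

Derivation:
joint[0] = (0.0000, 0.0000)  (base)
link 0: phi[0] = 35 = 35 deg
  cos(35 deg) = 0.8192, sin(35 deg) = 0.5736
  joint[1] = (0.0000, 0.0000) + 9.4 * (0.8192, 0.5736) = (0.0000 + 7.7000, 0.0000 + 5.3916) = (7.7000, 5.3916)
link 1: phi[1] = 35 + 65 = 100 deg
  cos(100 deg) = -0.1736, sin(100 deg) = 0.9848
  joint[2] = (7.7000, 5.3916) + 11.5 * (-0.1736, 0.9848) = (7.7000 + -1.9970, 5.3916 + 11.3253) = (5.7031, 16.7169)
link 2: phi[2] = 35 + 65 + 75 = 175 deg
  cos(175 deg) = -0.9962, sin(175 deg) = 0.0872
  joint[3] = (5.7031, 16.7169) + 8.7 * (-0.9962, 0.0872) = (5.7031 + -8.6669, 16.7169 + 0.7583) = (-2.9638, 17.4752)
link 3: phi[3] = 35 + 65 + 75 + 85 = 260 deg
  cos(260 deg) = -0.1736, sin(260 deg) = -0.9848
  joint[4] = (-2.9638, 17.4752) + 11.4 * (-0.1736, -0.9848) = (-2.9638 + -1.9796, 17.4752 + -11.2268) = (-4.9434, 6.2484)
End effector: (-4.9434, 6.2484)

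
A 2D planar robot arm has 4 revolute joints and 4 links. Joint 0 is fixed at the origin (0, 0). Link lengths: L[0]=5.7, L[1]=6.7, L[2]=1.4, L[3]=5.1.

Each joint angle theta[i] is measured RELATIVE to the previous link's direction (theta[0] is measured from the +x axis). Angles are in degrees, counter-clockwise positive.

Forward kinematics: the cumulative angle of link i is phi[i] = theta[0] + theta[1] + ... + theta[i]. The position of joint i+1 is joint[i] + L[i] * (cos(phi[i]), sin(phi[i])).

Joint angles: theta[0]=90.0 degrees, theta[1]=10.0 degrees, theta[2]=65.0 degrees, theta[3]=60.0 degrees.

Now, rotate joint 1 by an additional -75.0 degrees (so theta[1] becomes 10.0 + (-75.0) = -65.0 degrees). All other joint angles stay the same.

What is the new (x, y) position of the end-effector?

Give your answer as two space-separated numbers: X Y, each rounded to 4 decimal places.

Answer: 1.6555 12.4815

Derivation:
joint[0] = (0.0000, 0.0000)  (base)
link 0: phi[0] = 90 = 90 deg
  cos(90 deg) = 0.0000, sin(90 deg) = 1.0000
  joint[1] = (0.0000, 0.0000) + 5.7 * (0.0000, 1.0000) = (0.0000 + 0.0000, 0.0000 + 5.7000) = (0.0000, 5.7000)
link 1: phi[1] = 90 + -65 = 25 deg
  cos(25 deg) = 0.9063, sin(25 deg) = 0.4226
  joint[2] = (0.0000, 5.7000) + 6.7 * (0.9063, 0.4226) = (0.0000 + 6.0723, 5.7000 + 2.8315) = (6.0723, 8.5315)
link 2: phi[2] = 90 + -65 + 65 = 90 deg
  cos(90 deg) = 0.0000, sin(90 deg) = 1.0000
  joint[3] = (6.0723, 8.5315) + 1.4 * (0.0000, 1.0000) = (6.0723 + 0.0000, 8.5315 + 1.4000) = (6.0723, 9.9315)
link 3: phi[3] = 90 + -65 + 65 + 60 = 150 deg
  cos(150 deg) = -0.8660, sin(150 deg) = 0.5000
  joint[4] = (6.0723, 9.9315) + 5.1 * (-0.8660, 0.5000) = (6.0723 + -4.4167, 9.9315 + 2.5500) = (1.6555, 12.4815)
End effector: (1.6555, 12.4815)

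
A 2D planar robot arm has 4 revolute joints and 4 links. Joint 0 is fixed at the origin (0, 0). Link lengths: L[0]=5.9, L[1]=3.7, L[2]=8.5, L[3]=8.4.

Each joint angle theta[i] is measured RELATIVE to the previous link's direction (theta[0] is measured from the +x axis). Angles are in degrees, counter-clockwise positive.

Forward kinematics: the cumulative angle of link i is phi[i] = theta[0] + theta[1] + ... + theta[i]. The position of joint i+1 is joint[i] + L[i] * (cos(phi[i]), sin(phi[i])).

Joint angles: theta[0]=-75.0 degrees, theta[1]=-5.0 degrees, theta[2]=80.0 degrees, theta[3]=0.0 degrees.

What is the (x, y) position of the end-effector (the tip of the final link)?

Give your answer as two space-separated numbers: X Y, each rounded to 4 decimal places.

Answer: 19.0695 -9.3428

Derivation:
joint[0] = (0.0000, 0.0000)  (base)
link 0: phi[0] = -75 = -75 deg
  cos(-75 deg) = 0.2588, sin(-75 deg) = -0.9659
  joint[1] = (0.0000, 0.0000) + 5.9 * (0.2588, -0.9659) = (0.0000 + 1.5270, 0.0000 + -5.6990) = (1.5270, -5.6990)
link 1: phi[1] = -75 + -5 = -80 deg
  cos(-80 deg) = 0.1736, sin(-80 deg) = -0.9848
  joint[2] = (1.5270, -5.6990) + 3.7 * (0.1736, -0.9848) = (1.5270 + 0.6425, -5.6990 + -3.6438) = (2.1695, -9.3428)
link 2: phi[2] = -75 + -5 + 80 = 0 deg
  cos(0 deg) = 1.0000, sin(0 deg) = 0.0000
  joint[3] = (2.1695, -9.3428) + 8.5 * (1.0000, 0.0000) = (2.1695 + 8.5000, -9.3428 + 0.0000) = (10.6695, -9.3428)
link 3: phi[3] = -75 + -5 + 80 + 0 = 0 deg
  cos(0 deg) = 1.0000, sin(0 deg) = 0.0000
  joint[4] = (10.6695, -9.3428) + 8.4 * (1.0000, 0.0000) = (10.6695 + 8.4000, -9.3428 + 0.0000) = (19.0695, -9.3428)
End effector: (19.0695, -9.3428)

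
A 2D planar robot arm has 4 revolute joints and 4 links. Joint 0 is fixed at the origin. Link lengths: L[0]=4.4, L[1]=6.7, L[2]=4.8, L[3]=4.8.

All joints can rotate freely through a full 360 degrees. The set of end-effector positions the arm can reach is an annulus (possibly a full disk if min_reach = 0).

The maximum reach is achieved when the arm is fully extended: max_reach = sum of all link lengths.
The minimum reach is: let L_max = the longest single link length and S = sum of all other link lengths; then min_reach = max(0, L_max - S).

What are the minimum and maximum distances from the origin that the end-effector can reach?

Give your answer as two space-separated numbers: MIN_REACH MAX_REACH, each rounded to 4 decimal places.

Answer: 0.0000 20.7000

Derivation:
Link lengths: [4.4, 6.7, 4.8, 4.8]
max_reach = 4.4 + 6.7 + 4.8 + 4.8 = 20.7
L_max = max([4.4, 6.7, 4.8, 4.8]) = 6.7
S (sum of others) = 20.7 - 6.7 = 14
min_reach = max(0, 6.7 - 14) = max(0, -7.3) = 0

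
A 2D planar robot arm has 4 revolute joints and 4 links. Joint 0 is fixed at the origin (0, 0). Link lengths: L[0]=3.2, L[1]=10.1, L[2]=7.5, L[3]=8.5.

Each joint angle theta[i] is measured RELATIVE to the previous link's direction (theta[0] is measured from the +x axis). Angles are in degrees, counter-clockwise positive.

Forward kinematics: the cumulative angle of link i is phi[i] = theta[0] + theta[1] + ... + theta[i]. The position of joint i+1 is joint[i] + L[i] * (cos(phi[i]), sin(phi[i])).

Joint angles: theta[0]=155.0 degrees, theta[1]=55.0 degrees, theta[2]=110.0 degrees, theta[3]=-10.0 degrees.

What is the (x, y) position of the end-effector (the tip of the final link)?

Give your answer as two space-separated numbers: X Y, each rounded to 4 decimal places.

joint[0] = (0.0000, 0.0000)  (base)
link 0: phi[0] = 155 = 155 deg
  cos(155 deg) = -0.9063, sin(155 deg) = 0.4226
  joint[1] = (0.0000, 0.0000) + 3.2 * (-0.9063, 0.4226) = (0.0000 + -2.9002, 0.0000 + 1.3524) = (-2.9002, 1.3524)
link 1: phi[1] = 155 + 55 = 210 deg
  cos(210 deg) = -0.8660, sin(210 deg) = -0.5000
  joint[2] = (-2.9002, 1.3524) + 10.1 * (-0.8660, -0.5000) = (-2.9002 + -8.7469, 1.3524 + -5.0500) = (-11.6470, -3.6976)
link 2: phi[2] = 155 + 55 + 110 = 320 deg
  cos(320 deg) = 0.7660, sin(320 deg) = -0.6428
  joint[3] = (-11.6470, -3.6976) + 7.5 * (0.7660, -0.6428) = (-11.6470 + 5.7453, -3.6976 + -4.8209) = (-5.9017, -8.5185)
link 3: phi[3] = 155 + 55 + 110 + -10 = 310 deg
  cos(310 deg) = 0.6428, sin(310 deg) = -0.7660
  joint[4] = (-5.9017, -8.5185) + 8.5 * (0.6428, -0.7660) = (-5.9017 + 5.4637, -8.5185 + -6.5114) = (-0.4380, -15.0299)
End effector: (-0.4380, -15.0299)

Answer: -0.4380 -15.0299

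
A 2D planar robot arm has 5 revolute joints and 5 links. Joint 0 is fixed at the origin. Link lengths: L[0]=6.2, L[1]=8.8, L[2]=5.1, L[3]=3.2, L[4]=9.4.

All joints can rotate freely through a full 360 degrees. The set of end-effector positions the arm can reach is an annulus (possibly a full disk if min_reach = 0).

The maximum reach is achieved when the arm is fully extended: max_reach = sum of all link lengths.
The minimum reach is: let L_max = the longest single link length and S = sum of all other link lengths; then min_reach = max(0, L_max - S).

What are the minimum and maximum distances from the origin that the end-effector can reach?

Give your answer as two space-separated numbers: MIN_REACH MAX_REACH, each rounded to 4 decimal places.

Answer: 0.0000 32.7000

Derivation:
Link lengths: [6.2, 8.8, 5.1, 3.2, 9.4]
max_reach = 6.2 + 8.8 + 5.1 + 3.2 + 9.4 = 32.7
L_max = max([6.2, 8.8, 5.1, 3.2, 9.4]) = 9.4
S (sum of others) = 32.7 - 9.4 = 23.3
min_reach = max(0, 9.4 - 23.3) = max(0, -13.9) = 0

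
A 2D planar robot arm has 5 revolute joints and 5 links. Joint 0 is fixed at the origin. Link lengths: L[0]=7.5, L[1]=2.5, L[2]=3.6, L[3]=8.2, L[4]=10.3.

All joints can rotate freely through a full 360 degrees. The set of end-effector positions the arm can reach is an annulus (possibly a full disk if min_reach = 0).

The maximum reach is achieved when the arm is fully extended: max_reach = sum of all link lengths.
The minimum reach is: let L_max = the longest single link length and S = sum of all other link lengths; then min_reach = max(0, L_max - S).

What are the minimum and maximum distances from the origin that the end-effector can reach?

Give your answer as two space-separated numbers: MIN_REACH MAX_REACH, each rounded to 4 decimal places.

Answer: 0.0000 32.1000

Derivation:
Link lengths: [7.5, 2.5, 3.6, 8.2, 10.3]
max_reach = 7.5 + 2.5 + 3.6 + 8.2 + 10.3 = 32.1
L_max = max([7.5, 2.5, 3.6, 8.2, 10.3]) = 10.3
S (sum of others) = 32.1 - 10.3 = 21.8
min_reach = max(0, 10.3 - 21.8) = max(0, -11.5) = 0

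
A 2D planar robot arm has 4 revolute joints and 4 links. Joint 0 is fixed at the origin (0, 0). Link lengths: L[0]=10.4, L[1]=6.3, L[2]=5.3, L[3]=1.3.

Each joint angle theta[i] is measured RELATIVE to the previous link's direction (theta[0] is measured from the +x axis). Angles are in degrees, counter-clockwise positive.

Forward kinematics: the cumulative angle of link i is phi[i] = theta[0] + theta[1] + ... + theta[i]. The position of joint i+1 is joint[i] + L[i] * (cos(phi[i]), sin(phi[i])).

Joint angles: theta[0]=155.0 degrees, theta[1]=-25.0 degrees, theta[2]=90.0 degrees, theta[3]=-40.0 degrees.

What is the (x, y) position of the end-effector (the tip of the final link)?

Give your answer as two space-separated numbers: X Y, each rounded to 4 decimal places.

Answer: -18.8352 5.8145

Derivation:
joint[0] = (0.0000, 0.0000)  (base)
link 0: phi[0] = 155 = 155 deg
  cos(155 deg) = -0.9063, sin(155 deg) = 0.4226
  joint[1] = (0.0000, 0.0000) + 10.4 * (-0.9063, 0.4226) = (0.0000 + -9.4256, 0.0000 + 4.3952) = (-9.4256, 4.3952)
link 1: phi[1] = 155 + -25 = 130 deg
  cos(130 deg) = -0.6428, sin(130 deg) = 0.7660
  joint[2] = (-9.4256, 4.3952) + 6.3 * (-0.6428, 0.7660) = (-9.4256 + -4.0496, 4.3952 + 4.8261) = (-13.4752, 9.2213)
link 2: phi[2] = 155 + -25 + 90 = 220 deg
  cos(220 deg) = -0.7660, sin(220 deg) = -0.6428
  joint[3] = (-13.4752, 9.2213) + 5.3 * (-0.7660, -0.6428) = (-13.4752 + -4.0600, 9.2213 + -3.4068) = (-17.5352, 5.8145)
link 3: phi[3] = 155 + -25 + 90 + -40 = 180 deg
  cos(180 deg) = -1.0000, sin(180 deg) = 0.0000
  joint[4] = (-17.5352, 5.8145) + 1.3 * (-1.0000, 0.0000) = (-17.5352 + -1.3000, 5.8145 + 0.0000) = (-18.8352, 5.8145)
End effector: (-18.8352, 5.8145)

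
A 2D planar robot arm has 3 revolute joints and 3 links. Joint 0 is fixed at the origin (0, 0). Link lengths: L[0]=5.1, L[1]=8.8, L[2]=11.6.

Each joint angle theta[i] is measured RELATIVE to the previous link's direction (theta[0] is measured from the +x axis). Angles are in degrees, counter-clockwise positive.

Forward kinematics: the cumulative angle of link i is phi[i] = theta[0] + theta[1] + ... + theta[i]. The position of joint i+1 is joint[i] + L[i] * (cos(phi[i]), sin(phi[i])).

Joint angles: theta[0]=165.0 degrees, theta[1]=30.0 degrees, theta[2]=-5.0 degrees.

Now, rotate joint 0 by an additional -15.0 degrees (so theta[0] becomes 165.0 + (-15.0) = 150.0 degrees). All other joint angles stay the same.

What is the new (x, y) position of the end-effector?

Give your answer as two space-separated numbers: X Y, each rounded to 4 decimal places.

joint[0] = (0.0000, 0.0000)  (base)
link 0: phi[0] = 150 = 150 deg
  cos(150 deg) = -0.8660, sin(150 deg) = 0.5000
  joint[1] = (0.0000, 0.0000) + 5.1 * (-0.8660, 0.5000) = (0.0000 + -4.4167, 0.0000 + 2.5500) = (-4.4167, 2.5500)
link 1: phi[1] = 150 + 30 = 180 deg
  cos(180 deg) = -1.0000, sin(180 deg) = 0.0000
  joint[2] = (-4.4167, 2.5500) + 8.8 * (-1.0000, 0.0000) = (-4.4167 + -8.8000, 2.5500 + 0.0000) = (-13.2167, 2.5500)
link 2: phi[2] = 150 + 30 + -5 = 175 deg
  cos(175 deg) = -0.9962, sin(175 deg) = 0.0872
  joint[3] = (-13.2167, 2.5500) + 11.6 * (-0.9962, 0.0872) = (-13.2167 + -11.5559, 2.5500 + 1.0110) = (-24.7726, 3.5610)
End effector: (-24.7726, 3.5610)

Answer: -24.7726 3.5610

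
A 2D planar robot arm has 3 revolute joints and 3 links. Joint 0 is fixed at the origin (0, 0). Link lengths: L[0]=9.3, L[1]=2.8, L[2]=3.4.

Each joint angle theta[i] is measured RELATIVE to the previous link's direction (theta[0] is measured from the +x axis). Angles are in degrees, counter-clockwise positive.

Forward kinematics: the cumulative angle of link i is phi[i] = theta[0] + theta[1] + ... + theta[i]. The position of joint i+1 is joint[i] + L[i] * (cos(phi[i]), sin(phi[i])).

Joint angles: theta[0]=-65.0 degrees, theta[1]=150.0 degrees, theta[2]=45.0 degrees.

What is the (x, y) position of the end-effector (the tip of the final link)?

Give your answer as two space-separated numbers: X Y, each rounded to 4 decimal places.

joint[0] = (0.0000, 0.0000)  (base)
link 0: phi[0] = -65 = -65 deg
  cos(-65 deg) = 0.4226, sin(-65 deg) = -0.9063
  joint[1] = (0.0000, 0.0000) + 9.3 * (0.4226, -0.9063) = (0.0000 + 3.9303, 0.0000 + -8.4287) = (3.9303, -8.4287)
link 1: phi[1] = -65 + 150 = 85 deg
  cos(85 deg) = 0.0872, sin(85 deg) = 0.9962
  joint[2] = (3.9303, -8.4287) + 2.8 * (0.0872, 0.9962) = (3.9303 + 0.2440, -8.4287 + 2.7893) = (4.1744, -5.6393)
link 2: phi[2] = -65 + 150 + 45 = 130 deg
  cos(130 deg) = -0.6428, sin(130 deg) = 0.7660
  joint[3] = (4.1744, -5.6393) + 3.4 * (-0.6428, 0.7660) = (4.1744 + -2.1855, -5.6393 + 2.6046) = (1.9889, -3.0348)
End effector: (1.9889, -3.0348)

Answer: 1.9889 -3.0348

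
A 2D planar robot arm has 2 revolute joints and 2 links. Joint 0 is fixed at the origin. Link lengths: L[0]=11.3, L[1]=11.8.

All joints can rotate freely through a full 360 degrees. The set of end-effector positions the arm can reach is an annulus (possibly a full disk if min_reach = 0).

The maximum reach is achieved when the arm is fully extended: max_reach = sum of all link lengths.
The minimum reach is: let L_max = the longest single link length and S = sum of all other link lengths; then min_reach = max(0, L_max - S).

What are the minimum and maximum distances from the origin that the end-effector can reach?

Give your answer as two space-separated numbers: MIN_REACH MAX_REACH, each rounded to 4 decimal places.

Link lengths: [11.3, 11.8]
max_reach = 11.3 + 11.8 = 23.1
L_max = max([11.3, 11.8]) = 11.8
S (sum of others) = 23.1 - 11.8 = 11.3
min_reach = max(0, 11.8 - 11.3) = max(0, 0.5) = 0.5

Answer: 0.5000 23.1000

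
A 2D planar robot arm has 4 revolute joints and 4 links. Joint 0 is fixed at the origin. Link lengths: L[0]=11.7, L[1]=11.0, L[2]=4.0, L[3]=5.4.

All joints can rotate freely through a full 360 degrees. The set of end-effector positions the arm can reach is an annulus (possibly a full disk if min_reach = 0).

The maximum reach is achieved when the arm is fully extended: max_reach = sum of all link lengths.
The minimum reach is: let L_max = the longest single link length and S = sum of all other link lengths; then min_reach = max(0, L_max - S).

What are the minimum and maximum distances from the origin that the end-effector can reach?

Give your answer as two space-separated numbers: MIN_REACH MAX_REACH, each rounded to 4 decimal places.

Link lengths: [11.7, 11.0, 4.0, 5.4]
max_reach = 11.7 + 11 + 4 + 5.4 = 32.1
L_max = max([11.7, 11.0, 4.0, 5.4]) = 11.7
S (sum of others) = 32.1 - 11.7 = 20.4
min_reach = max(0, 11.7 - 20.4) = max(0, -8.7) = 0

Answer: 0.0000 32.1000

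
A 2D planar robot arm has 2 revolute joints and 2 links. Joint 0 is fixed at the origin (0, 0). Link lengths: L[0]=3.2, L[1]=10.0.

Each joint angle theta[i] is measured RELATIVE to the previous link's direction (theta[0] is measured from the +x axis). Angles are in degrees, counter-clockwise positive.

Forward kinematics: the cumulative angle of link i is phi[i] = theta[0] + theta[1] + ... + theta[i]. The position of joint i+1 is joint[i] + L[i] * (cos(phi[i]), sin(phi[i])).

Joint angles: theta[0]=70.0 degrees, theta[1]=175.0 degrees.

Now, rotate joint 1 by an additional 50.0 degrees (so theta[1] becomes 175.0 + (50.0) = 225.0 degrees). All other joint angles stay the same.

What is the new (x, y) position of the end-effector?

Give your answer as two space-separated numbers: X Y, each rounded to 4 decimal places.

joint[0] = (0.0000, 0.0000)  (base)
link 0: phi[0] = 70 = 70 deg
  cos(70 deg) = 0.3420, sin(70 deg) = 0.9397
  joint[1] = (0.0000, 0.0000) + 3.2 * (0.3420, 0.9397) = (0.0000 + 1.0945, 0.0000 + 3.0070) = (1.0945, 3.0070)
link 1: phi[1] = 70 + 225 = 295 deg
  cos(295 deg) = 0.4226, sin(295 deg) = -0.9063
  joint[2] = (1.0945, 3.0070) + 10 * (0.4226, -0.9063) = (1.0945 + 4.2262, 3.0070 + -9.0631) = (5.3206, -6.0561)
End effector: (5.3206, -6.0561)

Answer: 5.3206 -6.0561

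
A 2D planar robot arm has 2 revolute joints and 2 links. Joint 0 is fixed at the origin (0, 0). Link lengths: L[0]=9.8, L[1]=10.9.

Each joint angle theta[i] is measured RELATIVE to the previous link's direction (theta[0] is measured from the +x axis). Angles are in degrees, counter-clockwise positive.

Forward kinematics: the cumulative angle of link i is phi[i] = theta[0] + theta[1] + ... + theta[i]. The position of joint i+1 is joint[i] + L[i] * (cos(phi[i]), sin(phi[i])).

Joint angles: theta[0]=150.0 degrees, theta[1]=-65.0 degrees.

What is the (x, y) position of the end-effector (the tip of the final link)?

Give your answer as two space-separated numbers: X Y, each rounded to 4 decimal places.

joint[0] = (0.0000, 0.0000)  (base)
link 0: phi[0] = 150 = 150 deg
  cos(150 deg) = -0.8660, sin(150 deg) = 0.5000
  joint[1] = (0.0000, 0.0000) + 9.8 * (-0.8660, 0.5000) = (0.0000 + -8.4870, 0.0000 + 4.9000) = (-8.4870, 4.9000)
link 1: phi[1] = 150 + -65 = 85 deg
  cos(85 deg) = 0.0872, sin(85 deg) = 0.9962
  joint[2] = (-8.4870, 4.9000) + 10.9 * (0.0872, 0.9962) = (-8.4870 + 0.9500, 4.9000 + 10.8585) = (-7.5371, 15.7585)
End effector: (-7.5371, 15.7585)

Answer: -7.5371 15.7585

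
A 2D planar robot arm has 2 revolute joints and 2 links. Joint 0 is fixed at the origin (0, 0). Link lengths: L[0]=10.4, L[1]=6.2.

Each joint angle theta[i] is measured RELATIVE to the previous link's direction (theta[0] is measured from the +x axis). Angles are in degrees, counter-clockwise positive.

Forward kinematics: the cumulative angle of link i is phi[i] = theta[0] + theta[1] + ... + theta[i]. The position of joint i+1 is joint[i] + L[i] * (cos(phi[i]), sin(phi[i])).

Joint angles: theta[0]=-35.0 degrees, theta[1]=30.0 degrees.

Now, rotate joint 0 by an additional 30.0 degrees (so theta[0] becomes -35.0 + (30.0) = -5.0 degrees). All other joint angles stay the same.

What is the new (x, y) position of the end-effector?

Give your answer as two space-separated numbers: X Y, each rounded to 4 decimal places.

Answer: 15.9795 1.7138

Derivation:
joint[0] = (0.0000, 0.0000)  (base)
link 0: phi[0] = -5 = -5 deg
  cos(-5 deg) = 0.9962, sin(-5 deg) = -0.0872
  joint[1] = (0.0000, 0.0000) + 10.4 * (0.9962, -0.0872) = (0.0000 + 10.3604, 0.0000 + -0.9064) = (10.3604, -0.9064)
link 1: phi[1] = -5 + 30 = 25 deg
  cos(25 deg) = 0.9063, sin(25 deg) = 0.4226
  joint[2] = (10.3604, -0.9064) + 6.2 * (0.9063, 0.4226) = (10.3604 + 5.6191, -0.9064 + 2.6202) = (15.9795, 1.7138)
End effector: (15.9795, 1.7138)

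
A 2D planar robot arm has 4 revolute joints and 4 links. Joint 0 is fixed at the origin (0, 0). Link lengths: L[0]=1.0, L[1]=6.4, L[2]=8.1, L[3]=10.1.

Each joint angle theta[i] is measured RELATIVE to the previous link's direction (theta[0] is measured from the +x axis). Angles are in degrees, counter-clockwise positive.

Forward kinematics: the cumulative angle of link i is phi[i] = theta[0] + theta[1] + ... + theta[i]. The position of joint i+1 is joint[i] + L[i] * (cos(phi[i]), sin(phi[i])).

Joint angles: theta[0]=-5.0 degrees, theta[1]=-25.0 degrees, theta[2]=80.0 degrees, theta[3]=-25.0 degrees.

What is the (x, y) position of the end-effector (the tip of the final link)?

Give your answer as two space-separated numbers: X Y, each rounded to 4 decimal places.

Answer: 20.8990 7.1862

Derivation:
joint[0] = (0.0000, 0.0000)  (base)
link 0: phi[0] = -5 = -5 deg
  cos(-5 deg) = 0.9962, sin(-5 deg) = -0.0872
  joint[1] = (0.0000, 0.0000) + 1 * (0.9962, -0.0872) = (0.0000 + 0.9962, 0.0000 + -0.0872) = (0.9962, -0.0872)
link 1: phi[1] = -5 + -25 = -30 deg
  cos(-30 deg) = 0.8660, sin(-30 deg) = -0.5000
  joint[2] = (0.9962, -0.0872) + 6.4 * (0.8660, -0.5000) = (0.9962 + 5.5426, -0.0872 + -3.2000) = (6.5388, -3.2872)
link 2: phi[2] = -5 + -25 + 80 = 50 deg
  cos(50 deg) = 0.6428, sin(50 deg) = 0.7660
  joint[3] = (6.5388, -3.2872) + 8.1 * (0.6428, 0.7660) = (6.5388 + 5.2066, -3.2872 + 6.2050) = (11.7453, 2.9178)
link 3: phi[3] = -5 + -25 + 80 + -25 = 25 deg
  cos(25 deg) = 0.9063, sin(25 deg) = 0.4226
  joint[4] = (11.7453, 2.9178) + 10.1 * (0.9063, 0.4226) = (11.7453 + 9.1537, 2.9178 + 4.2684) = (20.8990, 7.1862)
End effector: (20.8990, 7.1862)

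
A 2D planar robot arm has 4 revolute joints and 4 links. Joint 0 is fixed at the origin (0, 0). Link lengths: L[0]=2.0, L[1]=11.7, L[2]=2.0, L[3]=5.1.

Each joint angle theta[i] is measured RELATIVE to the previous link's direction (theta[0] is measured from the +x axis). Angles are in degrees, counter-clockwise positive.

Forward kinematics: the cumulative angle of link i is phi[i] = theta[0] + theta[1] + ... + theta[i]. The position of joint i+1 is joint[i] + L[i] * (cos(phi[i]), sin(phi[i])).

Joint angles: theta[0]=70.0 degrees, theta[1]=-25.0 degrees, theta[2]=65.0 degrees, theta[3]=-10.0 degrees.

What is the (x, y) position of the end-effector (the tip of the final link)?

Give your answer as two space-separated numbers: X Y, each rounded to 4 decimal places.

Answer: 7.3875 17.0544

Derivation:
joint[0] = (0.0000, 0.0000)  (base)
link 0: phi[0] = 70 = 70 deg
  cos(70 deg) = 0.3420, sin(70 deg) = 0.9397
  joint[1] = (0.0000, 0.0000) + 2 * (0.3420, 0.9397) = (0.0000 + 0.6840, 0.0000 + 1.8794) = (0.6840, 1.8794)
link 1: phi[1] = 70 + -25 = 45 deg
  cos(45 deg) = 0.7071, sin(45 deg) = 0.7071
  joint[2] = (0.6840, 1.8794) + 11.7 * (0.7071, 0.7071) = (0.6840 + 8.2731, 1.8794 + 8.2731) = (8.9572, 10.1525)
link 2: phi[2] = 70 + -25 + 65 = 110 deg
  cos(110 deg) = -0.3420, sin(110 deg) = 0.9397
  joint[3] = (8.9572, 10.1525) + 2 * (-0.3420, 0.9397) = (8.9572 + -0.6840, 10.1525 + 1.8794) = (8.2731, 12.0319)
link 3: phi[3] = 70 + -25 + 65 + -10 = 100 deg
  cos(100 deg) = -0.1736, sin(100 deg) = 0.9848
  joint[4] = (8.2731, 12.0319) + 5.1 * (-0.1736, 0.9848) = (8.2731 + -0.8856, 12.0319 + 5.0225) = (7.3875, 17.0544)
End effector: (7.3875, 17.0544)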